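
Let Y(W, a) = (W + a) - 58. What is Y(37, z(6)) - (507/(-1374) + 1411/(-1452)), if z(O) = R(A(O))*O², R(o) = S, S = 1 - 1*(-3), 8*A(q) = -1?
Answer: 41344297/332508 ≈ 124.34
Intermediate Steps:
A(q) = -⅛ (A(q) = (⅛)*(-1) = -⅛)
S = 4 (S = 1 + 3 = 4)
R(o) = 4
z(O) = 4*O²
Y(W, a) = -58 + W + a
Y(37, z(6)) - (507/(-1374) + 1411/(-1452)) = (-58 + 37 + 4*6²) - (507/(-1374) + 1411/(-1452)) = (-58 + 37 + 4*36) - (507*(-1/1374) + 1411*(-1/1452)) = (-58 + 37 + 144) - (-169/458 - 1411/1452) = 123 - 1*(-445813/332508) = 123 + 445813/332508 = 41344297/332508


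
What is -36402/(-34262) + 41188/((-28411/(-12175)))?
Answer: 8591095179511/486708841 ≈ 17651.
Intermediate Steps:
-36402/(-34262) + 41188/((-28411/(-12175))) = -36402*(-1/34262) + 41188/((-28411*(-1/12175))) = 18201/17131 + 41188/(28411/12175) = 18201/17131 + 41188*(12175/28411) = 18201/17131 + 501463900/28411 = 8591095179511/486708841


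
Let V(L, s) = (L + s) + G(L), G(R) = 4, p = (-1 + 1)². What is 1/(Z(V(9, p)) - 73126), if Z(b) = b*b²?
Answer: -1/70929 ≈ -1.4099e-5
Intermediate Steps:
p = 0 (p = 0² = 0)
V(L, s) = 4 + L + s (V(L, s) = (L + s) + 4 = 4 + L + s)
Z(b) = b³
1/(Z(V(9, p)) - 73126) = 1/((4 + 9 + 0)³ - 73126) = 1/(13³ - 73126) = 1/(2197 - 73126) = 1/(-70929) = -1/70929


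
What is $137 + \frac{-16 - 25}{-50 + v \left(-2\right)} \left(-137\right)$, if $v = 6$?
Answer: $\frac{2877}{62} \approx 46.403$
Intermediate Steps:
$137 + \frac{-16 - 25}{-50 + v \left(-2\right)} \left(-137\right) = 137 + \frac{-16 - 25}{-50 + 6 \left(-2\right)} \left(-137\right) = 137 + - \frac{41}{-50 - 12} \left(-137\right) = 137 + - \frac{41}{-62} \left(-137\right) = 137 + \left(-41\right) \left(- \frac{1}{62}\right) \left(-137\right) = 137 + \frac{41}{62} \left(-137\right) = 137 - \frac{5617}{62} = \frac{2877}{62}$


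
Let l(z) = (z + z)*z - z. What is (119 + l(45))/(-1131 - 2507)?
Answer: -2062/1819 ≈ -1.1336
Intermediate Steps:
l(z) = -z + 2*z**2 (l(z) = (2*z)*z - z = 2*z**2 - z = -z + 2*z**2)
(119 + l(45))/(-1131 - 2507) = (119 + 45*(-1 + 2*45))/(-1131 - 2507) = (119 + 45*(-1 + 90))/(-3638) = (119 + 45*89)*(-1/3638) = (119 + 4005)*(-1/3638) = 4124*(-1/3638) = -2062/1819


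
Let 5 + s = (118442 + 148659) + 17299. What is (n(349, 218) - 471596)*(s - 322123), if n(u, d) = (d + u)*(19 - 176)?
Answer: 21150882720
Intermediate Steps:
n(u, d) = -157*d - 157*u (n(u, d) = (d + u)*(-157) = -157*d - 157*u)
s = 284395 (s = -5 + ((118442 + 148659) + 17299) = -5 + (267101 + 17299) = -5 + 284400 = 284395)
(n(349, 218) - 471596)*(s - 322123) = ((-157*218 - 157*349) - 471596)*(284395 - 322123) = ((-34226 - 54793) - 471596)*(-37728) = (-89019 - 471596)*(-37728) = -560615*(-37728) = 21150882720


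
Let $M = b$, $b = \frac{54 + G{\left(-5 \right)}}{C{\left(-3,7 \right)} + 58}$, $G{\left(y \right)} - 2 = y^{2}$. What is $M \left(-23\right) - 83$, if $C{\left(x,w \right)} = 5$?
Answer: $- \frac{788}{7} \approx -112.57$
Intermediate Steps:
$G{\left(y \right)} = 2 + y^{2}$
$b = \frac{9}{7}$ ($b = \frac{54 + \left(2 + \left(-5\right)^{2}\right)}{5 + 58} = \frac{54 + \left(2 + 25\right)}{63} = \left(54 + 27\right) \frac{1}{63} = 81 \cdot \frac{1}{63} = \frac{9}{7} \approx 1.2857$)
$M = \frac{9}{7} \approx 1.2857$
$M \left(-23\right) - 83 = \frac{9}{7} \left(-23\right) - 83 = - \frac{207}{7} - 83 = - \frac{788}{7}$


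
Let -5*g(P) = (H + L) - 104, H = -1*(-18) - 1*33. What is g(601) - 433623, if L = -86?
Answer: -433582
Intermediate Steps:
H = -15 (H = 18 - 33 = -15)
g(P) = 41 (g(P) = -((-15 - 86) - 104)/5 = -(-101 - 104)/5 = -⅕*(-205) = 41)
g(601) - 433623 = 41 - 433623 = -433582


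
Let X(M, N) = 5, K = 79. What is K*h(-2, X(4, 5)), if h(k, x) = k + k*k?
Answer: 158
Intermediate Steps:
h(k, x) = k + k²
K*h(-2, X(4, 5)) = 79*(-2*(1 - 2)) = 79*(-2*(-1)) = 79*2 = 158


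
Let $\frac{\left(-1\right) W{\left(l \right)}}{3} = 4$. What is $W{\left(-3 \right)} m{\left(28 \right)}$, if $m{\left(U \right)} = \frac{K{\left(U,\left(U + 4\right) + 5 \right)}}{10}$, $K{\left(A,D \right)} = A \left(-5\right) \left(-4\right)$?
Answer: $-672$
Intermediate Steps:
$K{\left(A,D \right)} = 20 A$ ($K{\left(A,D \right)} = - 5 A \left(-4\right) = 20 A$)
$W{\left(l \right)} = -12$ ($W{\left(l \right)} = \left(-3\right) 4 = -12$)
$m{\left(U \right)} = 2 U$ ($m{\left(U \right)} = \frac{20 U}{10} = 20 U \frac{1}{10} = 2 U$)
$W{\left(-3 \right)} m{\left(28 \right)} = - 12 \cdot 2 \cdot 28 = \left(-12\right) 56 = -672$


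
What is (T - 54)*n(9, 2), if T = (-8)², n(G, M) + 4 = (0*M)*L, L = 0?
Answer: -40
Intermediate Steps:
n(G, M) = -4 (n(G, M) = -4 + (0*M)*0 = -4 + 0*0 = -4 + 0 = -4)
T = 64
(T - 54)*n(9, 2) = (64 - 54)*(-4) = 10*(-4) = -40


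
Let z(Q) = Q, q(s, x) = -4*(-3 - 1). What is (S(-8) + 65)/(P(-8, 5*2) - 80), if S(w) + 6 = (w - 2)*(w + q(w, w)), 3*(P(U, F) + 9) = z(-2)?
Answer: 63/269 ≈ 0.23420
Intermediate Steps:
q(s, x) = 16 (q(s, x) = -4*(-4) = 16)
P(U, F) = -29/3 (P(U, F) = -9 + (1/3)*(-2) = -9 - 2/3 = -29/3)
S(w) = -6 + (-2 + w)*(16 + w) (S(w) = -6 + (w - 2)*(w + 16) = -6 + (-2 + w)*(16 + w))
(S(-8) + 65)/(P(-8, 5*2) - 80) = ((-38 + (-8)**2 + 14*(-8)) + 65)/(-29/3 - 80) = ((-38 + 64 - 112) + 65)/(-269/3) = -3*(-86 + 65)/269 = -3/269*(-21) = 63/269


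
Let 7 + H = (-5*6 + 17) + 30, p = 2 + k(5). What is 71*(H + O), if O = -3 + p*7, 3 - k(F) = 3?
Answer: 1491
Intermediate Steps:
k(F) = 0 (k(F) = 3 - 1*3 = 3 - 3 = 0)
p = 2 (p = 2 + 0 = 2)
H = 10 (H = -7 + ((-5*6 + 17) + 30) = -7 + ((-30 + 17) + 30) = -7 + (-13 + 30) = -7 + 17 = 10)
O = 11 (O = -3 + 2*7 = -3 + 14 = 11)
71*(H + O) = 71*(10 + 11) = 71*21 = 1491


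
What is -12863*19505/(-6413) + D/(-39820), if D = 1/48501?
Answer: 44050159761539717/1125953625060 ≈ 39123.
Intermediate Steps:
D = 1/48501 ≈ 2.0618e-5
-12863*19505/(-6413) + D/(-39820) = -12863*19505/(-6413) + (1/48501)/(-39820) = -12863*19505*(-1/6413) + (1/48501)*(-1/39820) = -12863/(1/(-19505/6413)) - 1/1931309820 = -12863/(-6413/19505) - 1/1931309820 = -12863*(-19505/6413) - 1/1931309820 = 250892815/6413 - 1/1931309820 = 44050159761539717/1125953625060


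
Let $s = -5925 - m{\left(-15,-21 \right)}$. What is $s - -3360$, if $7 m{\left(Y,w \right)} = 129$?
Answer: $- \frac{18084}{7} \approx -2583.4$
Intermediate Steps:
$m{\left(Y,w \right)} = \frac{129}{7}$ ($m{\left(Y,w \right)} = \frac{1}{7} \cdot 129 = \frac{129}{7}$)
$s = - \frac{41604}{7}$ ($s = -5925 - \frac{129}{7} = - \frac{41604}{7} \approx -5943.4$)
$s - -3360 = - \frac{41604}{7} - -3360 = - \frac{41604}{7} + 3360 = - \frac{18084}{7}$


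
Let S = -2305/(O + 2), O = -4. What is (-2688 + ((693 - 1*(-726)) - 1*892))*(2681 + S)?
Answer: -16568387/2 ≈ -8.2842e+6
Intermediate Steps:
S = 2305/2 (S = -2305/(-4 + 2) = -2305/(-2) = -2305*(-½) = 2305/2 ≈ 1152.5)
(-2688 + ((693 - 1*(-726)) - 1*892))*(2681 + S) = (-2688 + ((693 - 1*(-726)) - 1*892))*(2681 + 2305/2) = (-2688 + ((693 + 726) - 892))*(7667/2) = (-2688 + (1419 - 892))*(7667/2) = (-2688 + 527)*(7667/2) = -2161*7667/2 = -16568387/2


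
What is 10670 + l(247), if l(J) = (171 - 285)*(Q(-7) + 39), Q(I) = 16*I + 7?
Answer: 18194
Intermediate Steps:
Q(I) = 7 + 16*I
l(J) = 7524 (l(J) = (171 - 285)*((7 + 16*(-7)) + 39) = -114*((7 - 112) + 39) = -114*(-105 + 39) = -114*(-66) = 7524)
10670 + l(247) = 10670 + 7524 = 18194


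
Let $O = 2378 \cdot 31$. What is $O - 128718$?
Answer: $-55000$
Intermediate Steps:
$O = 73718$
$O - 128718 = 73718 - 128718 = -55000$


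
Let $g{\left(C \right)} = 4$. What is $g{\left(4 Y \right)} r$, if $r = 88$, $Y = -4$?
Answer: $352$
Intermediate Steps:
$g{\left(4 Y \right)} r = 4 \cdot 88 = 352$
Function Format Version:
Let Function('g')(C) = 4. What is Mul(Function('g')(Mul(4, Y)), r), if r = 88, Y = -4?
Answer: 352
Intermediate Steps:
Mul(Function('g')(Mul(4, Y)), r) = Mul(4, 88) = 352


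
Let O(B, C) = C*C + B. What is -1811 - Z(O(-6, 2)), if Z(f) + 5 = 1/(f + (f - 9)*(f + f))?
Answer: -75853/42 ≈ -1806.0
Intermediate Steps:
O(B, C) = B + C² (O(B, C) = C² + B = B + C²)
Z(f) = -5 + 1/(f + 2*f*(-9 + f)) (Z(f) = -5 + 1/(f + (f - 9)*(f + f)) = -5 + 1/(f + (-9 + f)*(2*f)) = -5 + 1/(f + 2*f*(-9 + f)))
-1811 - Z(O(-6, 2)) = -1811 - (1 - 10*(-6 + 2²)² + 85*(-6 + 2²))/((-6 + 2²)*(-17 + 2*(-6 + 2²))) = -1811 - (1 - 10*(-6 + 4)² + 85*(-6 + 4))/((-6 + 4)*(-17 + 2*(-6 + 4))) = -1811 - (1 - 10*(-2)² + 85*(-2))/((-2)*(-17 + 2*(-2))) = -1811 - (-1)*(1 - 10*4 - 170)/(2*(-17 - 4)) = -1811 - (-1)*(1 - 40 - 170)/(2*(-21)) = -1811 - (-1)*(-1)*(-209)/(2*21) = -1811 - 1*(-209/42) = -1811 + 209/42 = -75853/42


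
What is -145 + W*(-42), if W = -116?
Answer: 4727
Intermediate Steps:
-145 + W*(-42) = -145 - 116*(-42) = -145 + 4872 = 4727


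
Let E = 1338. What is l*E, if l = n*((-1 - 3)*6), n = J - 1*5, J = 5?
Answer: 0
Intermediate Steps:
n = 0 (n = 5 - 1*5 = 5 - 5 = 0)
l = 0 (l = 0*((-1 - 3)*6) = 0*(-4*6) = 0*(-24) = 0)
l*E = 0*1338 = 0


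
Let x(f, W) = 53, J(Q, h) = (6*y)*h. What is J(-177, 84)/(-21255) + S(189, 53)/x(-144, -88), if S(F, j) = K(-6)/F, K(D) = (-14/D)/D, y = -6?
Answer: 25956979/182495430 ≈ 0.14223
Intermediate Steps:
J(Q, h) = -36*h (J(Q, h) = (6*(-6))*h = -36*h)
K(D) = -14/D²
S(F, j) = -7/(18*F) (S(F, j) = (-14/(-6)²)/F = (-14*1/36)/F = -7/(18*F))
J(-177, 84)/(-21255) + S(189, 53)/x(-144, -88) = -36*84/(-21255) - 7/18/189/53 = -3024*(-1/21255) - 7/18*1/189*(1/53) = 1008/7085 - 1/486*1/53 = 1008/7085 - 1/25758 = 25956979/182495430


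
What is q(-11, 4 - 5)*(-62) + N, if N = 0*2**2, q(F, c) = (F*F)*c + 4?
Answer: 7254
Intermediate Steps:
q(F, c) = 4 + c*F**2 (q(F, c) = F**2*c + 4 = c*F**2 + 4 = 4 + c*F**2)
N = 0 (N = 0*4 = 0)
q(-11, 4 - 5)*(-62) + N = (4 + (4 - 5)*(-11)**2)*(-62) + 0 = (4 - 1*121)*(-62) + 0 = (4 - 121)*(-62) + 0 = -117*(-62) + 0 = 7254 + 0 = 7254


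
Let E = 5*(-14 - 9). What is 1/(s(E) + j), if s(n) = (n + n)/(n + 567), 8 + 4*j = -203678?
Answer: -113/5754187 ≈ -1.9638e-5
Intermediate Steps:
j = -101843/2 (j = -2 + (¼)*(-203678) = -2 - 101839/2 = -101843/2 ≈ -50922.)
E = -115 (E = 5*(-23) = -115)
s(n) = 2*n/(567 + n) (s(n) = (2*n)/(567 + n) = 2*n/(567 + n))
1/(s(E) + j) = 1/(2*(-115)/(567 - 115) - 101843/2) = 1/(2*(-115)/452 - 101843/2) = 1/(2*(-115)*(1/452) - 101843/2) = 1/(-115/226 - 101843/2) = 1/(-5754187/113) = -113/5754187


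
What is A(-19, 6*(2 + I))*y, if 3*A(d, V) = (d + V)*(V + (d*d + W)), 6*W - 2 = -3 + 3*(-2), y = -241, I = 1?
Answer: 546347/18 ≈ 30353.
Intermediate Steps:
W = -7/6 (W = ⅓ + (-3 + 3*(-2))/6 = ⅓ + (-3 - 6)/6 = ⅓ + (⅙)*(-9) = ⅓ - 3/2 = -7/6 ≈ -1.1667)
A(d, V) = (V + d)*(-7/6 + V + d²)/3 (A(d, V) = ((d + V)*(V + (d*d - 7/6)))/3 = ((V + d)*(V + (d² - 7/6)))/3 = ((V + d)*(V + (-7/6 + d²)))/3 = ((V + d)*(-7/6 + V + d²))/3 = (V + d)*(-7/6 + V + d²)/3)
A(-19, 6*(2 + I))*y = (-7*(2 + 1)/3 - 7/18*(-19) + (6*(2 + 1))²/3 + (⅓)*(-19)³ + (⅓)*(6*(2 + 1))*(-19) + (⅓)*(6*(2 + 1))*(-19)²)*(-241) = (-7*3/3 + 133/18 + (6*3)²/3 + (⅓)*(-6859) + (⅓)*(6*3)*(-19) + (⅓)*(6*3)*361)*(-241) = (-7/18*18 + 133/18 + (⅓)*18² - 6859/3 + (⅓)*18*(-19) + (⅓)*18*361)*(-241) = (-7 + 133/18 + (⅓)*324 - 6859/3 - 114 + 2166)*(-241) = (-7 + 133/18 + 108 - 6859/3 - 114 + 2166)*(-241) = -2267/18*(-241) = 546347/18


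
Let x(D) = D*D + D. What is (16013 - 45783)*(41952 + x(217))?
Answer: -2657210660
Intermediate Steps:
x(D) = D + D² (x(D) = D² + D = D + D²)
(16013 - 45783)*(41952 + x(217)) = (16013 - 45783)*(41952 + 217*(1 + 217)) = -29770*(41952 + 217*218) = -29770*(41952 + 47306) = -29770*89258 = -2657210660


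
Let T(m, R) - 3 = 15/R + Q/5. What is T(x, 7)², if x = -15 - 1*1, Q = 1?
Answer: 34969/1225 ≈ 28.546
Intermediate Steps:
x = -16 (x = -15 - 1 = -16)
T(m, R) = 16/5 + 15/R (T(m, R) = 3 + (15/R + 1/5) = 3 + (15/R + 1*(⅕)) = 3 + (15/R + ⅕) = 3 + (⅕ + 15/R) = 16/5 + 15/R)
T(x, 7)² = (16/5 + 15/7)² = (187/35)² = 34969/1225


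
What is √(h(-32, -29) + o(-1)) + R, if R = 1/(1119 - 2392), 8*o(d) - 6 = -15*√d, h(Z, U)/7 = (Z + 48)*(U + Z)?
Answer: -1/1273 + √(-109300 - 30*I)/4 ≈ 0.010557 - 82.651*I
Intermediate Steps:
h(Z, U) = 7*(48 + Z)*(U + Z) (h(Z, U) = 7*((Z + 48)*(U + Z)) = 7*((48 + Z)*(U + Z)) = 7*(48 + Z)*(U + Z))
o(d) = ¾ - 15*√d/8 (o(d) = ¾ + (-15*√d)/8 = ¾ - 15*√d/8)
R = -1/1273 (R = 1/(-1273) = -1/1273 ≈ -0.00078555)
√(h(-32, -29) + o(-1)) + R = √((7*(-32)² + 336*(-29) + 336*(-32) + 7*(-29)*(-32)) + (¾ - 15*I/8)) - 1/1273 = √((7*1024 - 9744 - 10752 + 6496) + (¾ - 15*I/8)) - 1/1273 = √((7168 - 9744 - 10752 + 6496) + (¾ - 15*I/8)) - 1/1273 = √(-6832 + (¾ - 15*I/8)) - 1/1273 = √(-27325/4 - 15*I/8) - 1/1273 = -1/1273 + √(-27325/4 - 15*I/8)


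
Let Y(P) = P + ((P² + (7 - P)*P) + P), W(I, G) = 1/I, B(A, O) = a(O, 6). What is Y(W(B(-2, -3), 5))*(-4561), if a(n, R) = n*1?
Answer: 13683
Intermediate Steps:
a(n, R) = n
B(A, O) = O
Y(P) = P² + 2*P + P*(7 - P) (Y(P) = P + ((P² + P*(7 - P)) + P) = P + (P + P² + P*(7 - P)) = P² + 2*P + P*(7 - P))
Y(W(B(-2, -3), 5))*(-4561) = (9/(-3))*(-4561) = (9*(-⅓))*(-4561) = -3*(-4561) = 13683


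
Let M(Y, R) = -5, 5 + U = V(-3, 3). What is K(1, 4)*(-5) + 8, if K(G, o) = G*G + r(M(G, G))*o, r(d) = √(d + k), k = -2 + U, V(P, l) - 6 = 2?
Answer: 3 - 40*I ≈ 3.0 - 40.0*I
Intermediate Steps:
V(P, l) = 8 (V(P, l) = 6 + 2 = 8)
U = 3 (U = -5 + 8 = 3)
k = 1 (k = -2 + 3 = 1)
r(d) = √(1 + d) (r(d) = √(d + 1) = √(1 + d))
K(G, o) = G² + 2*I*o (K(G, o) = G*G + √(1 - 5)*o = G² + √(-4)*o = G² + (2*I)*o = G² + 2*I*o)
K(1, 4)*(-5) + 8 = (1² + 2*I*4)*(-5) + 8 = (1 + 8*I)*(-5) + 8 = (-5 - 40*I) + 8 = 3 - 40*I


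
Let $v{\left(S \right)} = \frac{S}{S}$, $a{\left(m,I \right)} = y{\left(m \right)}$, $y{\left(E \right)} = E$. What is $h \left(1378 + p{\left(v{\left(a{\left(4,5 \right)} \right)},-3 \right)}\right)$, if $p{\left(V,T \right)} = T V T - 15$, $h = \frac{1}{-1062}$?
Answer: $- \frac{686}{531} \approx -1.2919$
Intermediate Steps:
$a{\left(m,I \right)} = m$
$v{\left(S \right)} = 1$
$h = - \frac{1}{1062} \approx -0.00094162$
$p{\left(V,T \right)} = -15 + V T^{2}$ ($p{\left(V,T \right)} = V T^{2} - 15 = -15 + V T^{2}$)
$h \left(1378 + p{\left(v{\left(a{\left(4,5 \right)} \right)},-3 \right)}\right) = - \frac{1378 - \left(15 - \left(-3\right)^{2}\right)}{1062} = - \frac{1378 + \left(-15 + 1 \cdot 9\right)}{1062} = - \frac{1378 + \left(-15 + 9\right)}{1062} = - \frac{1378 - 6}{1062} = \left(- \frac{1}{1062}\right) 1372 = - \frac{686}{531}$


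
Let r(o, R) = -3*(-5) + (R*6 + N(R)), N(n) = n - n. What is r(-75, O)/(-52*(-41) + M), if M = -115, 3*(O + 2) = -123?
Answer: -243/2017 ≈ -0.12048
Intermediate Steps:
O = -43 (O = -2 + (⅓)*(-123) = -2 - 41 = -43)
N(n) = 0
r(o, R) = 15 + 6*R (r(o, R) = -3*(-5) + (R*6 + 0) = 15 + (6*R + 0) = 15 + 6*R)
r(-75, O)/(-52*(-41) + M) = (15 + 6*(-43))/(-52*(-41) - 115) = (15 - 258)/(2132 - 115) = -243/2017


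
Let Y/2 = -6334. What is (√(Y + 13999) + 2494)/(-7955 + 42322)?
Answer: 2494/34367 + 11*√11/34367 ≈ 0.073631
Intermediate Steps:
Y = -12668 (Y = 2*(-6334) = -12668)
(√(Y + 13999) + 2494)/(-7955 + 42322) = (√(-12668 + 13999) + 2494)/(-7955 + 42322) = (√1331 + 2494)/34367 = (11*√11 + 2494)*(1/34367) = (2494 + 11*√11)*(1/34367) = 2494/34367 + 11*√11/34367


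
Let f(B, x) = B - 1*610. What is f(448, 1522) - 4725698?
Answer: -4725860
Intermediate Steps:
f(B, x) = -610 + B (f(B, x) = B - 610 = -610 + B)
f(448, 1522) - 4725698 = (-610 + 448) - 4725698 = -162 - 4725698 = -4725860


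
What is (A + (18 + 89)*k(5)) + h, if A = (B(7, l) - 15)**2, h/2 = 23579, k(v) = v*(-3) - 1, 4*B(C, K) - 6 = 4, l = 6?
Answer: 182409/4 ≈ 45602.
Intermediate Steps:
B(C, K) = 5/2 (B(C, K) = 3/2 + (1/4)*4 = 3/2 + 1 = 5/2)
k(v) = -1 - 3*v (k(v) = -3*v - 1 = -1 - 3*v)
h = 47158 (h = 2*23579 = 47158)
A = 625/4 (A = (5/2 - 15)**2 = (-25/2)**2 = 625/4 ≈ 156.25)
(A + (18 + 89)*k(5)) + h = (625/4 + (18 + 89)*(-1 - 3*5)) + 47158 = (625/4 + 107*(-1 - 15)) + 47158 = (625/4 + 107*(-16)) + 47158 = (625/4 - 1712) + 47158 = -6223/4 + 47158 = 182409/4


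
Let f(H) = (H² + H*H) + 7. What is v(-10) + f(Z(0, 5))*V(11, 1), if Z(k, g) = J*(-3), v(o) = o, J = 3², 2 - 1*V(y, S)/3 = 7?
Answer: -21985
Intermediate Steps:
V(y, S) = -15 (V(y, S) = 6 - 3*7 = 6 - 21 = -15)
J = 9
Z(k, g) = -27 (Z(k, g) = 9*(-3) = -27)
f(H) = 7 + 2*H² (f(H) = (H² + H²) + 7 = 2*H² + 7 = 7 + 2*H²)
v(-10) + f(Z(0, 5))*V(11, 1) = -10 + (7 + 2*(-27)²)*(-15) = -10 + (7 + 2*729)*(-15) = -10 + (7 + 1458)*(-15) = -10 + 1465*(-15) = -10 - 21975 = -21985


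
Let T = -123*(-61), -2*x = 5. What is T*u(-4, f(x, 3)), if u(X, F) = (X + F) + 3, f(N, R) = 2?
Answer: 7503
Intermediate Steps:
x = -5/2 (x = -1/2*5 = -5/2 ≈ -2.5000)
T = 7503
u(X, F) = 3 + F + X (u(X, F) = (F + X) + 3 = 3 + F + X)
T*u(-4, f(x, 3)) = 7503*(3 + 2 - 4) = 7503*1 = 7503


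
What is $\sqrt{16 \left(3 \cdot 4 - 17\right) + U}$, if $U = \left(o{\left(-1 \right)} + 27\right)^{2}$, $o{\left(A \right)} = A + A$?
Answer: $\sqrt{545} \approx 23.345$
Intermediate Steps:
$o{\left(A \right)} = 2 A$
$U = 625$ ($U = \left(2 \left(-1\right) + 27\right)^{2} = \left(-2 + 27\right)^{2} = 25^{2} = 625$)
$\sqrt{16 \left(3 \cdot 4 - 17\right) + U} = \sqrt{16 \left(3 \cdot 4 - 17\right) + 625} = \sqrt{16 \left(12 - 17\right) + 625} = \sqrt{16 \left(-5\right) + 625} = \sqrt{-80 + 625} = \sqrt{545}$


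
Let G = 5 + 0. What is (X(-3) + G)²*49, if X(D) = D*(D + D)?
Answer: 25921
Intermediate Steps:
X(D) = 2*D² (X(D) = D*(2*D) = 2*D²)
G = 5
(X(-3) + G)²*49 = (2*(-3)² + 5)²*49 = (2*9 + 5)²*49 = (18 + 5)²*49 = 23²*49 = 529*49 = 25921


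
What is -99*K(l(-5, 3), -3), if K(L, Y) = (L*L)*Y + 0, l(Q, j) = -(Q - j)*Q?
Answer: 475200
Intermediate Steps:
l(Q, j) = -Q*(Q - j)
K(L, Y) = Y*L**2 (K(L, Y) = L**2*Y + 0 = Y*L**2 + 0 = Y*L**2)
-99*K(l(-5, 3), -3) = -(-297)*(-5*(3 - 1*(-5)))**2 = -(-297)*(-5*(3 + 5))**2 = -(-297)*(-5*8)**2 = -(-297)*(-40)**2 = -(-297)*1600 = -99*(-4800) = 475200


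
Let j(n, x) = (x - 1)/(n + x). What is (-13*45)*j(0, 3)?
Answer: -390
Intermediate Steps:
j(n, x) = (-1 + x)/(n + x)
(-13*45)*j(0, 3) = (-13*45)*((-1 + 3)/(0 + 3)) = -585*2/3 = -195*2 = -585*⅔ = -390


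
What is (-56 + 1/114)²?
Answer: 40742689/12996 ≈ 3135.0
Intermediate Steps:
(-56 + 1/114)² = (-6383/114)² = 40742689/12996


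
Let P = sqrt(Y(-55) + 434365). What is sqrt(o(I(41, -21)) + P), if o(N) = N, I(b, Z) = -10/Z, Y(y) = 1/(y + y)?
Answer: sqrt(2541000 + 48510*sqrt(5255816390))/2310 ≈ 25.682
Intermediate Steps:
Y(y) = 1/(2*y)
P = sqrt(5255816390)/110 (P = sqrt((1/2)/(-55) + 434365) = sqrt((1/2)*(-1/55) + 434365) = sqrt(-1/110 + 434365) = sqrt(47780149/110) = sqrt(5255816390)/110 ≈ 659.06)
sqrt(o(I(41, -21)) + P) = sqrt(-10/(-21) + sqrt(5255816390)/110) = sqrt(-10*(-1/21) + sqrt(5255816390)/110) = sqrt(10/21 + sqrt(5255816390)/110)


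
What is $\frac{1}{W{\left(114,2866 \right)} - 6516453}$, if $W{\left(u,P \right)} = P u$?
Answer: $- \frac{1}{6189729} \approx -1.6156 \cdot 10^{-7}$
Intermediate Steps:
$\frac{1}{W{\left(114,2866 \right)} - 6516453} = \frac{1}{2866 \cdot 114 - 6516453} = \frac{1}{326724 - 6516453} = \frac{1}{-6189729} = - \frac{1}{6189729}$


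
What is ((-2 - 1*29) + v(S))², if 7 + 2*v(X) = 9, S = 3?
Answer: 900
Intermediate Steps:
v(X) = 1 (v(X) = -7/2 + (½)*9 = -7/2 + 9/2 = 1)
((-2 - 1*29) + v(S))² = ((-2 - 1*29) + 1)² = ((-2 - 29) + 1)² = (-31 + 1)² = (-30)² = 900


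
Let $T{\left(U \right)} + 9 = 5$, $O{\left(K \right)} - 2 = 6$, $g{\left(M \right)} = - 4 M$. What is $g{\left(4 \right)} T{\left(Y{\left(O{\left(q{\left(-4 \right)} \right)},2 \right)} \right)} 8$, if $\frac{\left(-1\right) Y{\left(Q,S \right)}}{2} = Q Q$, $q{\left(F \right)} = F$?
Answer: $512$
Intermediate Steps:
$O{\left(K \right)} = 8$ ($O{\left(K \right)} = 2 + 6 = 8$)
$Y{\left(Q,S \right)} = - 2 Q^{2}$ ($Y{\left(Q,S \right)} = - 2 Q Q = - 2 Q^{2}$)
$T{\left(U \right)} = -4$ ($T{\left(U \right)} = -9 + 5 = -4$)
$g{\left(4 \right)} T{\left(Y{\left(O{\left(q{\left(-4 \right)} \right)},2 \right)} \right)} 8 = \left(-4\right) 4 \left(-4\right) 8 = \left(-16\right) \left(-4\right) 8 = 64 \cdot 8 = 512$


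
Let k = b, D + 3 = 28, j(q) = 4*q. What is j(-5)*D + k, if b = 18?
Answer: -482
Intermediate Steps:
D = 25 (D = -3 + 28 = 25)
k = 18
j(-5)*D + k = (4*(-5))*25 + 18 = -20*25 + 18 = -500 + 18 = -482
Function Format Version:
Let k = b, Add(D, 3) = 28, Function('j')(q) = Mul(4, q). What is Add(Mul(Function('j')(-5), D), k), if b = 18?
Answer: -482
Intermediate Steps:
D = 25 (D = Add(-3, 28) = 25)
k = 18
Add(Mul(Function('j')(-5), D), k) = Add(Mul(Mul(4, -5), 25), 18) = Add(Mul(-20, 25), 18) = Add(-500, 18) = -482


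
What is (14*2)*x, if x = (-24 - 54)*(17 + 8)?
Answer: -54600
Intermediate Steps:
x = -1950 (x = -78*25 = -1950)
(14*2)*x = (14*2)*(-1950) = 28*(-1950) = -54600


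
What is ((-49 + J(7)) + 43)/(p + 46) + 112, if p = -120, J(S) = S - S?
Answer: 4147/37 ≈ 112.08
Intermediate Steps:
J(S) = 0
((-49 + J(7)) + 43)/(p + 46) + 112 = ((-49 + 0) + 43)/(-120 + 46) + 112 = (-49 + 43)/(-74) + 112 = -6*(-1/74) + 112 = 3/37 + 112 = 4147/37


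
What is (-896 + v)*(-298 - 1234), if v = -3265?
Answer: 6374652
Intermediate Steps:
(-896 + v)*(-298 - 1234) = (-896 - 3265)*(-298 - 1234) = -4161*(-1532) = 6374652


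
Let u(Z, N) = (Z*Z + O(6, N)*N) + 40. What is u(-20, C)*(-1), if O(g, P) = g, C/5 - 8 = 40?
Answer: -1880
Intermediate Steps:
C = 240 (C = 40 + 5*40 = 40 + 200 = 240)
u(Z, N) = 40 + Z² + 6*N (u(Z, N) = (Z*Z + 6*N) + 40 = (Z² + 6*N) + 40 = 40 + Z² + 6*N)
u(-20, C)*(-1) = (40 + (-20)² + 6*240)*(-1) = (40 + 400 + 1440)*(-1) = 1880*(-1) = -1880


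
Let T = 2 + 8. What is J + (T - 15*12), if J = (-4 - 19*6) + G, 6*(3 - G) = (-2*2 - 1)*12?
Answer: -275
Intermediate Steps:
T = 10
G = 13 (G = 3 - (-2*2 - 1)*12/6 = 3 - (-4 - 1)*12/6 = 3 - (-5)*12/6 = 3 - ⅙*(-60) = 3 + 10 = 13)
J = -105 (J = (-4 - 19*6) + 13 = (-4 - 114) + 13 = -118 + 13 = -105)
J + (T - 15*12) = -105 + (10 - 15*12) = -105 + (10 - 180) = -105 - 170 = -275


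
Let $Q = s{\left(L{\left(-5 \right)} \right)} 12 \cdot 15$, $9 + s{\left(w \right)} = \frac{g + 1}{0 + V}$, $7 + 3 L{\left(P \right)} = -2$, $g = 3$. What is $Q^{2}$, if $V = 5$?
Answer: $2178576$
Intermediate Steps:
$L{\left(P \right)} = -3$ ($L{\left(P \right)} = - \frac{7}{3} + \frac{1}{3} \left(-2\right) = - \frac{7}{3} - \frac{2}{3} = -3$)
$s{\left(w \right)} = - \frac{41}{5}$ ($s{\left(w \right)} = -9 + \frac{3 + 1}{0 + 5} = -9 + \frac{4}{5} = - \frac{41}{5}$)
$Q = -1476$ ($Q = \left(- \frac{41}{5}\right) 12 \cdot 15 = \left(- \frac{492}{5}\right) 15 = -1476$)
$Q^{2} = \left(-1476\right)^{2} = 2178576$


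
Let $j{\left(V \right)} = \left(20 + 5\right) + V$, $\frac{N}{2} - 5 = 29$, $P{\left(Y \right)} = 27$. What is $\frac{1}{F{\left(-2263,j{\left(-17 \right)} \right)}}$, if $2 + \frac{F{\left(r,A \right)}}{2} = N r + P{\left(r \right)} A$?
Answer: $- \frac{1}{307340} \approx -3.2537 \cdot 10^{-6}$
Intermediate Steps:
$N = 68$ ($N = 10 + 2 \cdot 29 = 10 + 58 = 68$)
$j{\left(V \right)} = 25 + V$
$F{\left(r,A \right)} = -4 + 54 A + 136 r$ ($F{\left(r,A \right)} = -4 + 2 \left(68 r + 27 A\right) = -4 + 2 \left(27 A + 68 r\right) = -4 + \left(54 A + 136 r\right) = -4 + 54 A + 136 r$)
$\frac{1}{F{\left(-2263,j{\left(-17 \right)} \right)}} = \frac{1}{-4 + 54 \left(25 - 17\right) + 136 \left(-2263\right)} = \frac{1}{-4 + 54 \cdot 8 - 307768} = \frac{1}{-4 + 432 - 307768} = \frac{1}{-307340} = - \frac{1}{307340}$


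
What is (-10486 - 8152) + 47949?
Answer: 29311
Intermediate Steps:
(-10486 - 8152) + 47949 = -18638 + 47949 = 29311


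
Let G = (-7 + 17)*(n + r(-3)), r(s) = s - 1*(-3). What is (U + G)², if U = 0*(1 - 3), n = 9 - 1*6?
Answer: 900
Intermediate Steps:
r(s) = 3 + s (r(s) = s + 3 = 3 + s)
n = 3 (n = 9 - 6 = 3)
U = 0 (U = 0*(-2) = 0)
G = 30 (G = (-7 + 17)*(3 + (3 - 3)) = 10*(3 + 0) = 10*3 = 30)
(U + G)² = (0 + 30)² = 30² = 900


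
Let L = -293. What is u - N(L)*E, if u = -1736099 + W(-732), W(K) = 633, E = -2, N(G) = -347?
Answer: -1736160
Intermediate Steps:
u = -1735466 (u = -1736099 + 633 = -1735466)
u - N(L)*E = -1735466 - (-347)*(-2) = -1735466 - 1*694 = -1735466 - 694 = -1736160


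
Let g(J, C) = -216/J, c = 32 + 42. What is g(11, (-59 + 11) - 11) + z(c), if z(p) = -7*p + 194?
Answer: -3780/11 ≈ -343.64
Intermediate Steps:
c = 74
z(p) = 194 - 7*p
g(11, (-59 + 11) - 11) + z(c) = -216/11 + (194 - 7*74) = -216*1/11 + (194 - 518) = -216/11 - 324 = -3780/11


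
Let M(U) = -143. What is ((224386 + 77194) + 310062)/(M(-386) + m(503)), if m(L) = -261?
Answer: -305821/202 ≈ -1514.0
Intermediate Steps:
((224386 + 77194) + 310062)/(M(-386) + m(503)) = ((224386 + 77194) + 310062)/(-143 - 261) = (301580 + 310062)/(-404) = 611642*(-1/404) = -305821/202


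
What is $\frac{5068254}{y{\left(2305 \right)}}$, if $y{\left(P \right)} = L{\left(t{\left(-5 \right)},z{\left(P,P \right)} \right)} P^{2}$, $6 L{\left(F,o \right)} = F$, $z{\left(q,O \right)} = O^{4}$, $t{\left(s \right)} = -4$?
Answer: $- \frac{7602381}{5313025} \approx -1.4309$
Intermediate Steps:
$L{\left(F,o \right)} = \frac{F}{6}$
$y{\left(P \right)} = - \frac{2 P^{2}}{3}$ ($y{\left(P \right)} = \frac{1}{6} \left(-4\right) P^{2} = - \frac{2 P^{2}}{3}$)
$\frac{5068254}{y{\left(2305 \right)}} = \frac{5068254}{\left(- \frac{2}{3}\right) 2305^{2}} = \frac{5068254}{\left(- \frac{2}{3}\right) 5313025} = \frac{5068254}{- \frac{10626050}{3}} = 5068254 \left(- \frac{3}{10626050}\right) = - \frac{7602381}{5313025}$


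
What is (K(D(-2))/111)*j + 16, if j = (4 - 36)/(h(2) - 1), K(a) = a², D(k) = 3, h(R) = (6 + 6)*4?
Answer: 27728/1739 ≈ 15.945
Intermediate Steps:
h(R) = 48 (h(R) = 12*4 = 48)
j = -32/47 (j = (4 - 36)/(48 - 1) = -32/47 ≈ -0.68085)
(K(D(-2))/111)*j + 16 = (3²/111)*(-32/47) + 16 = (9*(1/111))*(-32/47) + 16 = (3/37)*(-32/47) + 16 = -96/1739 + 16 = 27728/1739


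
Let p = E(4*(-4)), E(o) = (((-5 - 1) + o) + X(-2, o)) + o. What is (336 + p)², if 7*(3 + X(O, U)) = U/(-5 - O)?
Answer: 38576521/441 ≈ 87475.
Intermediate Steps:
X(O, U) = -3 + U/(7*(-5 - O)) (X(O, U) = -3 + (U/(-5 - O))/7 = -3 + U/(7*(-5 - O)))
E(o) = -9 + 41*o/21 (E(o) = (((-5 - 1) + o) + (-105 - o - 21*(-2))/(7*(5 - 2))) + o = ((-6 + o) + (⅐)*(-105 - o + 42)/3) + o = ((-6 + o) + (⅐)*(⅓)*(-63 - o)) + o = ((-6 + o) + (-3 - o/21)) + o = (-9 + 20*o/21) + o = -9 + 41*o/21)
p = -845/21 (p = -9 + 41*(4*(-4))/21 = -9 + (41/21)*(-16) = -9 - 656/21 = -845/21 ≈ -40.238)
(336 + p)² = (336 - 845/21)² = (6211/21)² = 38576521/441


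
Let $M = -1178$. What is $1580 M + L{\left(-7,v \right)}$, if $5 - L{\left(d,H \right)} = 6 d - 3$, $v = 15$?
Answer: $-1861190$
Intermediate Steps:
$L{\left(d,H \right)} = 8 - 6 d$ ($L{\left(d,H \right)} = 5 - \left(6 d - 3\right) = 5 - \left(-3 + 6 d\right) = 8 - 6 d$)
$1580 M + L{\left(-7,v \right)} = 1580 \left(-1178\right) + \left(8 - -42\right) = -1861240 + \left(8 + 42\right) = -1861240 + 50 = -1861190$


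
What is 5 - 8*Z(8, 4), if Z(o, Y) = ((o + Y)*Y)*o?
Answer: -3067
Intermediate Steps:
Z(o, Y) = Y*o*(Y + o) (Z(o, Y) = ((Y + o)*Y)*o = (Y*(Y + o))*o = Y*o*(Y + o))
5 - 8*Z(8, 4) = 5 - 32*8*(4 + 8) = 5 - 32*8*12 = 5 - 8*384 = 5 - 3072 = -3067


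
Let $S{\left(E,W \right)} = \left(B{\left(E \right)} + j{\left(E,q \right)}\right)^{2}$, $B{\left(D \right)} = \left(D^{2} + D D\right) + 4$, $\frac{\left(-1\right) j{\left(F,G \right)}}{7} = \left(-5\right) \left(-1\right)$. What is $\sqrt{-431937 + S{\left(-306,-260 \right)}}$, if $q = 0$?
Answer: $4 \sqrt{2191172509} \approx 1.8724 \cdot 10^{5}$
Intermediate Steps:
$j{\left(F,G \right)} = -35$ ($j{\left(F,G \right)} = - 7 \left(\left(-5\right) \left(-1\right)\right) = \left(-7\right) 5 = -35$)
$B{\left(D \right)} = 4 + 2 D^{2}$ ($B{\left(D \right)} = \left(D^{2} + D^{2}\right) + 4 = 2 D^{2} + 4 = 4 + 2 D^{2}$)
$S{\left(E,W \right)} = \left(-31 + 2 E^{2}\right)^{2}$ ($S{\left(E,W \right)} = \left(\left(4 + 2 E^{2}\right) - 35\right)^{2} = \left(-31 + 2 E^{2}\right)^{2}$)
$\sqrt{-431937 + S{\left(-306,-260 \right)}} = \sqrt{-431937 + \left(-31 + 2 \left(-306\right)^{2}\right)^{2}} = \sqrt{-431937 + \left(-31 + 2 \cdot 93636\right)^{2}} = \sqrt{-431937 + \left(-31 + 187272\right)^{2}} = \sqrt{-431937 + 187241^{2}} = \sqrt{-431937 + 35059192081} = \sqrt{35058760144} = 4 \sqrt{2191172509}$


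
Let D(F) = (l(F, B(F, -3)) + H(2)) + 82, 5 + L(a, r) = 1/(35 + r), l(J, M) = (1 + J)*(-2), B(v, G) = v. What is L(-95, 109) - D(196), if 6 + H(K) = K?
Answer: 44785/144 ≈ 311.01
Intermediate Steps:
l(J, M) = -2 - 2*J
H(K) = -6 + K
L(a, r) = -5 + 1/(35 + r)
D(F) = 76 - 2*F (D(F) = ((-2 - 2*F) + (-6 + 2)) + 82 = ((-2 - 2*F) - 4) + 82 = (-6 - 2*F) + 82 = 76 - 2*F)
L(-95, 109) - D(196) = (-174 - 5*109)/(35 + 109) - (76 - 2*196) = (-174 - 545)/144 - (76 - 392) = (1/144)*(-719) - 1*(-316) = -719/144 + 316 = 44785/144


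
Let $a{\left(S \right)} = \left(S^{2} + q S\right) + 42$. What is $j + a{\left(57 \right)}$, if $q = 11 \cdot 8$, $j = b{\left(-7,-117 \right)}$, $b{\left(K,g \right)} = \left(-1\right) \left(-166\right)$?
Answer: $8473$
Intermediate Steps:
$b{\left(K,g \right)} = 166$
$j = 166$
$q = 88$
$a{\left(S \right)} = 42 + S^{2} + 88 S$ ($a{\left(S \right)} = \left(S^{2} + 88 S\right) + 42 = 42 + S^{2} + 88 S$)
$j + a{\left(57 \right)} = 166 + \left(42 + 57^{2} + 88 \cdot 57\right) = 166 + \left(42 + 3249 + 5016\right) = 166 + 8307 = 8473$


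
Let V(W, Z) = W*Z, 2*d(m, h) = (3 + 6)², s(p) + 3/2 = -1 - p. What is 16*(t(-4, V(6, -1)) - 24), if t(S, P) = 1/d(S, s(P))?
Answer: -31072/81 ≈ -383.60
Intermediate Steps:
s(p) = -5/2 - p (s(p) = -3/2 + (-1 - p) = -5/2 - p)
d(m, h) = 81/2 (d(m, h) = (3 + 6)²/2 = (½)*9² = (½)*81 = 81/2)
t(S, P) = 2/81 (t(S, P) = 1/(81/2) = 2/81)
16*(t(-4, V(6, -1)) - 24) = 16*(2/81 - 24) = 16*(-1942/81) = -31072/81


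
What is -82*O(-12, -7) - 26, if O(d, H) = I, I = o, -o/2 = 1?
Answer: 138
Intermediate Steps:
o = -2 (o = -2*1 = -2)
I = -2
O(d, H) = -2
-82*O(-12, -7) - 26 = -82*(-2) - 26 = 164 - 26 = 138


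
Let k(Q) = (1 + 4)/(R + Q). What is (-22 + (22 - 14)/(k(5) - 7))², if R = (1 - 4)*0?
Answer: 4900/9 ≈ 544.44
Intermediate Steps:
R = 0 (R = -3*0 = 0)
k(Q) = 5/Q (k(Q) = (1 + 4)/(0 + Q) = 5/Q)
(-22 + (22 - 14)/(k(5) - 7))² = (-22 + (22 - 14)/(5/5 - 7))² = (-22 + 8/(5*(⅕) - 7))² = (-22 + 8/(1 - 7))² = (-22 + 8/(-6))² = (-22 + 8*(-⅙))² = (-22 - 4/3)² = (-70/3)² = 4900/9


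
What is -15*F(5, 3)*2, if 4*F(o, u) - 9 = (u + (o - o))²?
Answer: -135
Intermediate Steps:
F(o, u) = 9/4 + u²/4 (F(o, u) = 9/4 + (u + (o - o))²/4 = 9/4 + (u + 0)²/4 = 9/4 + u²/4)
-15*F(5, 3)*2 = -15*(9/4 + (¼)*3²)*2 = -15*(9/4 + (¼)*9)*2 = -15*(9/4 + 9/4)*2 = -15*9/2*2 = -135/2*2 = -135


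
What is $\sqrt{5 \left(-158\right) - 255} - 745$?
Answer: $-745 + i \sqrt{1045} \approx -745.0 + 32.326 i$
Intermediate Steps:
$\sqrt{5 \left(-158\right) - 255} - 745 = \sqrt{-790 - 255} - 745 = \sqrt{-1045} - 745 = i \sqrt{1045} - 745 = -745 + i \sqrt{1045}$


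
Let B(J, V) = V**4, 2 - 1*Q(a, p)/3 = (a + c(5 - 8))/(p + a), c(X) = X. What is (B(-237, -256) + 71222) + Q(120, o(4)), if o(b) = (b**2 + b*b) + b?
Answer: 17180154087/4 ≈ 4.2950e+9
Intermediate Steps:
o(b) = b + 2*b**2 (o(b) = (b**2 + b**2) + b = 2*b**2 + b = b + 2*b**2)
Q(a, p) = 6 - 3*(-3 + a)/(a + p) (Q(a, p) = 6 - 3*(a + (5 - 8))/(p + a) = 6 - 3*(a - 3)/(a + p) = 6 - 3*(-3 + a)/(a + p))
(B(-237, -256) + 71222) + Q(120, o(4)) = ((-256)**4 + 71222) + 3*(3 + 120 + 2*(4*(1 + 2*4)))/(120 + 4*(1 + 2*4)) = (4294967296 + 71222) + 3*(3 + 120 + 2*(4*(1 + 8)))/(120 + 4*(1 + 8)) = 4295038518 + 3*(3 + 120 + 2*(4*9))/(120 + 4*9) = 4295038518 + 3*(3 + 120 + 2*36)/(120 + 36) = 4295038518 + 3*(3 + 120 + 72)/156 = 4295038518 + 3*(1/156)*195 = 4295038518 + 15/4 = 17180154087/4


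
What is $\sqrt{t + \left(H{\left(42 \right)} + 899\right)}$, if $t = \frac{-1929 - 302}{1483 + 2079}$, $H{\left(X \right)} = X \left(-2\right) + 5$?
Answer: $\frac{\sqrt{10396085258}}{3562} \approx 28.625$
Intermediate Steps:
$H{\left(X \right)} = 5 - 2 X$ ($H{\left(X \right)} = - 2 X + 5 = 5 - 2 X$)
$t = - \frac{2231}{3562} \approx -0.62633$
$\sqrt{t + \left(H{\left(42 \right)} + 899\right)} = \sqrt{- \frac{2231}{3562} + \left(\left(5 - 84\right) + 899\right)} = \sqrt{- \frac{2231}{3562} + \left(-79 + 899\right)} = \sqrt{- \frac{2231}{3562} + 820} = \sqrt{\frac{2918609}{3562}} = \frac{\sqrt{10396085258}}{3562}$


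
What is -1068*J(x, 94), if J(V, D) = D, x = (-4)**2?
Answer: -100392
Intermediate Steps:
x = 16
-1068*J(x, 94) = -1068*94 = -100392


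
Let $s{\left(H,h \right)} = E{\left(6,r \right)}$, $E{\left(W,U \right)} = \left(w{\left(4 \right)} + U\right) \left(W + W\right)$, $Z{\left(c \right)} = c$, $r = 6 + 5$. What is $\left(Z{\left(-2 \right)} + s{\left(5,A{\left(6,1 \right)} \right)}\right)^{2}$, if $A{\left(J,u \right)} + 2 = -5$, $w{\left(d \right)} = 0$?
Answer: $16900$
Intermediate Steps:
$r = 11$
$A{\left(J,u \right)} = -7$ ($A{\left(J,u \right)} = -2 - 5 = -7$)
$E{\left(W,U \right)} = 2 U W$ ($E{\left(W,U \right)} = \left(0 + U\right) \left(W + W\right) = U 2 W = 2 U W$)
$s{\left(H,h \right)} = 132$ ($s{\left(H,h \right)} = 2 \cdot 11 \cdot 6 = 132$)
$\left(Z{\left(-2 \right)} + s{\left(5,A{\left(6,1 \right)} \right)}\right)^{2} = \left(-2 + 132\right)^{2} = 130^{2} = 16900$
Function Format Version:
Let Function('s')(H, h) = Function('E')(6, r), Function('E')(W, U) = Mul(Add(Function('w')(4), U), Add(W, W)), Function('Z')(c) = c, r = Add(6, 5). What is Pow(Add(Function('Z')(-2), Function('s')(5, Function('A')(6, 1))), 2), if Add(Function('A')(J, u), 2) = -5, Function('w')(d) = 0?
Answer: 16900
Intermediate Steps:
r = 11
Function('A')(J, u) = -7 (Function('A')(J, u) = Add(-2, -5) = -7)
Function('E')(W, U) = Mul(2, U, W) (Function('E')(W, U) = Mul(Add(0, U), Add(W, W)) = Mul(U, Mul(2, W)) = Mul(2, U, W))
Function('s')(H, h) = 132 (Function('s')(H, h) = Mul(2, 11, 6) = 132)
Pow(Add(Function('Z')(-2), Function('s')(5, Function('A')(6, 1))), 2) = Pow(Add(-2, 132), 2) = Pow(130, 2) = 16900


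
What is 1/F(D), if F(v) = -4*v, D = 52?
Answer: -1/208 ≈ -0.0048077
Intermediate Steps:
1/F(D) = 1/(-4*52) = 1/(-208) = -1/208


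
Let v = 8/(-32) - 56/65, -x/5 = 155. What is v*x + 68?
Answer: 48331/52 ≈ 929.44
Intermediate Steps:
x = -775 (x = -5*155 = -775)
v = -289/260 (v = 8*(-1/32) - 56*1/65 = -¼ - 56/65 = -289/260 ≈ -1.1115)
v*x + 68 = -289/260*(-775) + 68 = 44795/52 + 68 = 48331/52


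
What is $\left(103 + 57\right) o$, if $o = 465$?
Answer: $74400$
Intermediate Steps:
$\left(103 + 57\right) o = \left(103 + 57\right) 465 = 160 \cdot 465 = 74400$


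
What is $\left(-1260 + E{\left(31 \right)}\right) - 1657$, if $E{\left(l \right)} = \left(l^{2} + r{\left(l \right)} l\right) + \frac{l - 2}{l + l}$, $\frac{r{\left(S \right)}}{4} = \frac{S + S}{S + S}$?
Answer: $- \frac{113555}{62} \approx -1831.5$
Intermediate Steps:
$r{\left(S \right)} = 4$ ($r{\left(S \right)} = 4 \frac{S + S}{S + S} = 4 \frac{2 S}{2 S} = 4 \cdot 2 S \frac{1}{2 S} = 4 \cdot 1 = 4$)
$E{\left(l \right)} = l^{2} + 4 l + \frac{-2 + l}{2 l}$ ($E{\left(l \right)} = \left(l^{2} + 4 l\right) + \frac{l - 2}{l + l} = \left(l^{2} + 4 l\right) + \frac{-2 + l}{2 l} = l^{2} + 4 l + \frac{-2 + l}{2 l}$)
$\left(-1260 + E{\left(31 \right)}\right) - 1657 = \left(-1260 + \left(\frac{1}{2} + 31^{2} - \frac{1}{31} + 4 \cdot 31\right)\right) - 1657 = \left(-1260 + \left(\frac{1}{2} + 961 - \frac{1}{31} + 124\right)\right) - 1657 = \left(-1260 + \frac{67299}{62}\right) - 1657 = - \frac{10821}{62} - 1657 = - \frac{113555}{62}$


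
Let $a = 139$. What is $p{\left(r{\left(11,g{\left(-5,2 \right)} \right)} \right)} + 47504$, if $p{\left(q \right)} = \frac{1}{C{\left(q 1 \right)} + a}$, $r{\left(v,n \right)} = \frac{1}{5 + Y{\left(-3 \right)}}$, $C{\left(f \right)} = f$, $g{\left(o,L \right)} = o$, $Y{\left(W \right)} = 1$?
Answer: $\frac{39665846}{835} \approx 47504.0$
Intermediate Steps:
$r{\left(v,n \right)} = \frac{1}{6}$ ($r{\left(v,n \right)} = \frac{1}{5 + 1} = \frac{1}{6}$)
$p{\left(q \right)} = \frac{1}{139 + q}$ ($p{\left(q \right)} = \frac{1}{q 1 + 139} = \frac{1}{q + 139} = \frac{1}{139 + q}$)
$p{\left(r{\left(11,g{\left(-5,2 \right)} \right)} \right)} + 47504 = \frac{1}{139 + \frac{1}{6}} + 47504 = \frac{1}{\frac{835}{6}} + 47504 = \frac{6}{835} + 47504 = \frac{39665846}{835}$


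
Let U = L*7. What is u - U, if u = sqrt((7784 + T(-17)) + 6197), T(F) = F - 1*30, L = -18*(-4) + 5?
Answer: -539 + sqrt(13934) ≈ -420.96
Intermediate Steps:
L = 77 (L = 72 + 5 = 77)
T(F) = -30 + F (T(F) = F - 30 = -30 + F)
u = sqrt(13934) (u = sqrt((7784 + (-30 - 17)) + 6197) = sqrt((7784 - 47) + 6197) = sqrt(7737 + 6197) = sqrt(13934) ≈ 118.04)
U = 539 (U = 77*7 = 539)
u - U = sqrt(13934) - 1*539 = sqrt(13934) - 539 = -539 + sqrt(13934)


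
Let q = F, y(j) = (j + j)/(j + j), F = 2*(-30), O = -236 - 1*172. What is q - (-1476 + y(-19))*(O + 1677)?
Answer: 1871715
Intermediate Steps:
O = -408 (O = -236 - 172 = -408)
F = -60
y(j) = 1 (y(j) = (2*j)/((2*j)) = (2*j)*(1/(2*j)) = 1)
q = -60
q - (-1476 + y(-19))*(O + 1677) = -60 - (-1476 + 1)*(-408 + 1677) = -60 - (-1475)*1269 = -60 - 1*(-1871775) = -60 + 1871775 = 1871715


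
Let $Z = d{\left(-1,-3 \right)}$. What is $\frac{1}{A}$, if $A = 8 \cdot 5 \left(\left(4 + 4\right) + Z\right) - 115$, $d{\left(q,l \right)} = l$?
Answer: $\frac{1}{85} \approx 0.011765$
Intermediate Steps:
$Z = -3$
$A = 85$ ($A = 8 \cdot 5 \left(\left(4 + 4\right) - 3\right) - 115 = 40 \left(8 - 3\right) - 115 = 40 \cdot 5 - 115 = 200 - 115 = 85$)
$\frac{1}{A} = \frac{1}{85}$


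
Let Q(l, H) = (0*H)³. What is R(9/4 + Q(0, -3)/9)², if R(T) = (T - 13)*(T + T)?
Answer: 149769/64 ≈ 2340.1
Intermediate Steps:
Q(l, H) = 0 (Q(l, H) = 0³ = 0)
R(T) = 2*T*(-13 + T) (R(T) = (-13 + T)*(2*T) = 2*T*(-13 + T))
R(9/4 + Q(0, -3)/9)² = (2*(9/4 + 0/9)*(-13 + (9/4 + 0/9)))² = (2*(9*(¼) + 0*(⅑))*(-13 + (9*(¼) + 0*(⅑))))² = (2*(9/4 + 0)*(-13 + (9/4 + 0)))² = (2*(9/4)*(-13 + 9/4))² = (2*(9/4)*(-43/4))² = (-387/8)² = 149769/64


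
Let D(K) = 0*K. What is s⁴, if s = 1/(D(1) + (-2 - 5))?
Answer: 1/2401 ≈ 0.00041649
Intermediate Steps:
D(K) = 0
s = -⅐ (s = 1/(0 + (-2 - 5)) = 1/(0 - 7) = 1/(-7) = -⅐ ≈ -0.14286)
s⁴ = (-⅐)⁴ = 1/2401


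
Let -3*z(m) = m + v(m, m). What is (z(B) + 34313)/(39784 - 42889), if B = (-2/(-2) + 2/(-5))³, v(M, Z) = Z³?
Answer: -67017430939/6064453125 ≈ -11.051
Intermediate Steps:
B = 27/125 (B = (-2*(-½) + 2*(-⅕))³ = (1 - ⅖)³ = (⅗)³ = 27/125 ≈ 0.21600)
z(m) = -m/3 - m³/3 (z(m) = -(m + m³)/3 = -m/3 - m³/3)
(z(B) + 34313)/(39784 - 42889) = ((⅓)*(27/125)*(-1 - (27/125)²) + 34313)/(39784 - 42889) = ((⅓)*(27/125)*(-1 - 1*729/15625) + 34313)/(-3105) = ((⅓)*(27/125)*(-1 - 729/15625) + 34313)*(-1/3105) = ((⅓)*(27/125)*(-16354/15625) + 34313)*(-1/3105) = (-147186/1953125 + 34313)*(-1/3105) = (67017430939/1953125)*(-1/3105) = -67017430939/6064453125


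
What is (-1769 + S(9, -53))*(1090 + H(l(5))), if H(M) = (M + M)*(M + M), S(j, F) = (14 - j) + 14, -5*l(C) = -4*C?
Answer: -2019500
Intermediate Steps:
l(C) = 4*C/5 (l(C) = -(-4)*C/5 = 4*C/5)
S(j, F) = 28 - j
H(M) = 4*M² (H(M) = (2*M)*(2*M) = 4*M²)
(-1769 + S(9, -53))*(1090 + H(l(5))) = (-1769 + (28 - 1*9))*(1090 + 4*((⅘)*5)²) = (-1769 + (28 - 9))*(1090 + 4*4²) = (-1769 + 19)*(1090 + 4*16) = -1750*(1090 + 64) = -1750*1154 = -2019500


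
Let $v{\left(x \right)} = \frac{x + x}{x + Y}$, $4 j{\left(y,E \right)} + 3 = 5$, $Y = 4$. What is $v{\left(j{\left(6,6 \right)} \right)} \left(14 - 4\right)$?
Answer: $\frac{20}{9} \approx 2.2222$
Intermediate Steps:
$j{\left(y,E \right)} = \frac{1}{2}$ ($j{\left(y,E \right)} = - \frac{3}{4} + \frac{1}{4} \cdot 5 = - \frac{3}{4} + \frac{5}{4} = \frac{1}{2}$)
$v{\left(x \right)} = \frac{2 x}{4 + x}$ ($v{\left(x \right)} = \frac{x + x}{x + 4} = \frac{2 x}{4 + x}$)
$v{\left(j{\left(6,6 \right)} \right)} \left(14 - 4\right) = 2 \cdot \frac{1}{2} \frac{1}{4 + \frac{1}{2}} \left(14 - 4\right) = 2 \cdot \frac{1}{2} \frac{1}{\frac{9}{2}} \cdot 10 = 2 \cdot \frac{1}{2} \cdot \frac{2}{9} \cdot 10 = \frac{2}{9} \cdot 10 = \frac{20}{9}$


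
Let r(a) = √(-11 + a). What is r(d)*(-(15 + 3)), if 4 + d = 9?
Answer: -18*I*√6 ≈ -44.091*I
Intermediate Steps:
d = 5 (d = -4 + 9 = 5)
r(d)*(-(15 + 3)) = √(-11 + 5)*(-(15 + 3)) = √(-6)*(-1*18) = (I*√6)*(-18) = -18*I*√6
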